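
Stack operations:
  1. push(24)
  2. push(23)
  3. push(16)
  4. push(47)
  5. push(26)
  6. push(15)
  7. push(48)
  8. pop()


push(24) -> [24]
push(23) -> [24, 23]
push(16) -> [24, 23, 16]
push(47) -> [24, 23, 16, 47]
push(26) -> [24, 23, 16, 47, 26]
push(15) -> [24, 23, 16, 47, 26, 15]
push(48) -> [24, 23, 16, 47, 26, 15, 48]
pop()->48, [24, 23, 16, 47, 26, 15]

Final stack: [24, 23, 16, 47, 26, 15]


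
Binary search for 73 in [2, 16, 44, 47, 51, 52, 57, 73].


Step 1: lo=0, hi=7, mid=3, val=47
Step 2: lo=4, hi=7, mid=5, val=52
Step 3: lo=6, hi=7, mid=6, val=57
Step 4: lo=7, hi=7, mid=7, val=73

Found at index 7


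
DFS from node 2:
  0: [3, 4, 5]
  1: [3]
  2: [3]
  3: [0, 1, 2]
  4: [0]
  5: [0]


Visit 2, push [3]
Visit 3, push [1, 0]
Visit 0, push [5, 4]
Visit 4, push []
Visit 5, push []
Visit 1, push []

DFS order: [2, 3, 0, 4, 5, 1]


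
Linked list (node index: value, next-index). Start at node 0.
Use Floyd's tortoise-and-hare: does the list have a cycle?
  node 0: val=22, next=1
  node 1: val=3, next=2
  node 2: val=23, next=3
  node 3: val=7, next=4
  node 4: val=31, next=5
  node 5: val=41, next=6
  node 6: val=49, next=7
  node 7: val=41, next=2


Floyd's tortoise (slow, +1) and hare (fast, +2):
  init: slow=0, fast=0
  step 1: slow=1, fast=2
  step 2: slow=2, fast=4
  step 3: slow=3, fast=6
  step 4: slow=4, fast=2
  step 5: slow=5, fast=4
  step 6: slow=6, fast=6
  slow == fast at node 6: cycle detected

Cycle: yes


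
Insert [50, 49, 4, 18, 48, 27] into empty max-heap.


Insert 50: [50]
Insert 49: [50, 49]
Insert 4: [50, 49, 4]
Insert 18: [50, 49, 4, 18]
Insert 48: [50, 49, 4, 18, 48]
Insert 27: [50, 49, 27, 18, 48, 4]

Final heap: [50, 49, 27, 18, 48, 4]


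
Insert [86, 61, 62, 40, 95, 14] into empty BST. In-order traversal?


Insert 86: root
Insert 61: L from 86
Insert 62: L from 86 -> R from 61
Insert 40: L from 86 -> L from 61
Insert 95: R from 86
Insert 14: L from 86 -> L from 61 -> L from 40

In-order: [14, 40, 61, 62, 86, 95]


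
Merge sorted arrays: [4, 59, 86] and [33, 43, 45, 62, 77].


Take 4 from A
Take 33 from B
Take 43 from B
Take 45 from B
Take 59 from A
Take 62 from B
Take 77 from B

Merged: [4, 33, 43, 45, 59, 62, 77, 86]


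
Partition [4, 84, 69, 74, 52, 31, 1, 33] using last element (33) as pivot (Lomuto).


Pivot: 33
  4 <= 33: advance i (no swap)
  31 <= 33: swap -> [4, 31, 69, 74, 52, 84, 1, 33]
  1 <= 33: swap -> [4, 31, 1, 74, 52, 84, 69, 33]
Place pivot at 3: [4, 31, 1, 33, 52, 84, 69, 74]

Partitioned: [4, 31, 1, 33, 52, 84, 69, 74]


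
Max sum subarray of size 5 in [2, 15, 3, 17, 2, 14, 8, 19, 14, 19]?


[0:5]: 39
[1:6]: 51
[2:7]: 44
[3:8]: 60
[4:9]: 57
[5:10]: 74

Max: 74 at [5:10]


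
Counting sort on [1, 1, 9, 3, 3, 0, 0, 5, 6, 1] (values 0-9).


Input: [1, 1, 9, 3, 3, 0, 0, 5, 6, 1]
Counts: [2, 3, 0, 2, 0, 1, 1, 0, 0, 1]

Sorted: [0, 0, 1, 1, 1, 3, 3, 5, 6, 9]


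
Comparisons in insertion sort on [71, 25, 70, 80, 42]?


Algorithm: insertion sort
Input: [71, 25, 70, 80, 42]
Sorted: [25, 42, 70, 71, 80]

8


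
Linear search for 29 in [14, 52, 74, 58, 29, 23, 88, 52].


i=0: 14!=29
i=1: 52!=29
i=2: 74!=29
i=3: 58!=29
i=4: 29==29 found!

Found at 4, 5 comps


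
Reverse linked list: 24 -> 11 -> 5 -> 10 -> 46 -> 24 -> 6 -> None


Step 1: curr=24, set curr.next=prev(None) | reversed so far: 24
Step 2: curr=11, set curr.next=prev(24) | reversed so far: 11 -> 24
Step 3: curr=5, set curr.next=prev(11) | reversed so far: 5 -> 11 -> 24
Step 4: curr=10, set curr.next=prev(5) | reversed so far: 10 -> 5 -> 11 -> 24
Step 5: curr=46, set curr.next=prev(10) | reversed so far: 46 -> 10 -> 5 -> 11 -> 24
Step 6: curr=24, set curr.next=prev(46) | reversed so far: 24 -> 46 -> 10 -> 5 -> 11 -> 24
Step 7: curr=6, set curr.next=prev(24) | reversed so far: 6 -> 24 -> 46 -> 10 -> 5 -> 11 -> 24

6 -> 24 -> 46 -> 10 -> 5 -> 11 -> 24 -> None


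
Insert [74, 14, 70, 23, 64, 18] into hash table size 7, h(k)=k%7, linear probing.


Insert 74: h=4 -> slot 4
Insert 14: h=0 -> slot 0
Insert 70: h=0, 1 probes -> slot 1
Insert 23: h=2 -> slot 2
Insert 64: h=1, 2 probes -> slot 3
Insert 18: h=4, 1 probes -> slot 5

Table: [14, 70, 23, 64, 74, 18, None]


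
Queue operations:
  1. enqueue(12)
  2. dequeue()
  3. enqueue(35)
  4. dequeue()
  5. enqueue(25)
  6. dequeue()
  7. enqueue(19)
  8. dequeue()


enqueue(12) -> [12]
dequeue()->12, []
enqueue(35) -> [35]
dequeue()->35, []
enqueue(25) -> [25]
dequeue()->25, []
enqueue(19) -> [19]
dequeue()->19, []

Final queue: []


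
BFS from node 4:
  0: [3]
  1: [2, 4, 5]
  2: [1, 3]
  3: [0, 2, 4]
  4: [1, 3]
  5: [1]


Visit 4, enqueue [1, 3]
Visit 1, enqueue [2, 5]
Visit 3, enqueue [0]
Visit 2, enqueue []
Visit 5, enqueue []
Visit 0, enqueue []

BFS order: [4, 1, 3, 2, 5, 0]


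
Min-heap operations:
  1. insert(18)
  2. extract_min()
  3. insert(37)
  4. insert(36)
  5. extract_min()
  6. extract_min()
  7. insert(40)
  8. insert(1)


insert(18) -> [18]
extract_min()->18, []
insert(37) -> [37]
insert(36) -> [36, 37]
extract_min()->36, [37]
extract_min()->37, []
insert(40) -> [40]
insert(1) -> [1, 40]

Final heap: [1, 40]


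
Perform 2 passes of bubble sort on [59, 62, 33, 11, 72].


Initial: [59, 62, 33, 11, 72]
Pass 1: [59, 33, 11, 62, 72] (2 swaps)
Pass 2: [33, 11, 59, 62, 72] (2 swaps)

After 2 passes: [33, 11, 59, 62, 72]


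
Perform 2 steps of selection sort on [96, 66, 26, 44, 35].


Initial: [96, 66, 26, 44, 35]
Step 1: min=26 at 2
  Swap: [26, 66, 96, 44, 35]
Step 2: min=35 at 4
  Swap: [26, 35, 96, 44, 66]

After 2 steps: [26, 35, 96, 44, 66]


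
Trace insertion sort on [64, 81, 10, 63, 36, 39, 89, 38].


Initial: [64, 81, 10, 63, 36, 39, 89, 38]
Insert 81: [64, 81, 10, 63, 36, 39, 89, 38]
Insert 10: [10, 64, 81, 63, 36, 39, 89, 38]
Insert 63: [10, 63, 64, 81, 36, 39, 89, 38]
Insert 36: [10, 36, 63, 64, 81, 39, 89, 38]
Insert 39: [10, 36, 39, 63, 64, 81, 89, 38]
Insert 89: [10, 36, 39, 63, 64, 81, 89, 38]
Insert 38: [10, 36, 38, 39, 63, 64, 81, 89]

Sorted: [10, 36, 38, 39, 63, 64, 81, 89]


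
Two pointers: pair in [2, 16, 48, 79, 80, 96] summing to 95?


lo=0(2)+hi=5(96)=98
lo=0(2)+hi=4(80)=82
lo=1(16)+hi=4(80)=96
lo=1(16)+hi=3(79)=95

Yes: 16+79=95


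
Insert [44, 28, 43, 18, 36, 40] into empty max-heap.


Insert 44: [44]
Insert 28: [44, 28]
Insert 43: [44, 28, 43]
Insert 18: [44, 28, 43, 18]
Insert 36: [44, 36, 43, 18, 28]
Insert 40: [44, 36, 43, 18, 28, 40]

Final heap: [44, 36, 43, 18, 28, 40]


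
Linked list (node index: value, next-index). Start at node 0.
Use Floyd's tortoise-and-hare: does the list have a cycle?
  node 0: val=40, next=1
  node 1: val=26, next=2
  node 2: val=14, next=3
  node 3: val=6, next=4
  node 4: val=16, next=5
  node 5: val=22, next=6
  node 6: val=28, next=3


Floyd's tortoise (slow, +1) and hare (fast, +2):
  init: slow=0, fast=0
  step 1: slow=1, fast=2
  step 2: slow=2, fast=4
  step 3: slow=3, fast=6
  step 4: slow=4, fast=4
  slow == fast at node 4: cycle detected

Cycle: yes


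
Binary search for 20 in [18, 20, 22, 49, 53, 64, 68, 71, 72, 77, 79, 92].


Step 1: lo=0, hi=11, mid=5, val=64
Step 2: lo=0, hi=4, mid=2, val=22
Step 3: lo=0, hi=1, mid=0, val=18
Step 4: lo=1, hi=1, mid=1, val=20

Found at index 1


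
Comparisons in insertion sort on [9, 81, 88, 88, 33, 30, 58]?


Algorithm: insertion sort
Input: [9, 81, 88, 88, 33, 30, 58]
Sorted: [9, 30, 33, 58, 81, 88, 88]

16


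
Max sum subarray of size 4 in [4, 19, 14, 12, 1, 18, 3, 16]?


[0:4]: 49
[1:5]: 46
[2:6]: 45
[3:7]: 34
[4:8]: 38

Max: 49 at [0:4]


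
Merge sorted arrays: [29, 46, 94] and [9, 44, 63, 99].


Take 9 from B
Take 29 from A
Take 44 from B
Take 46 from A
Take 63 from B
Take 94 from A

Merged: [9, 29, 44, 46, 63, 94, 99]


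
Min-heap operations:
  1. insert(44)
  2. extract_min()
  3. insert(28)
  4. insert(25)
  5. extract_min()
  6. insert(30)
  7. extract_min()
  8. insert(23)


insert(44) -> [44]
extract_min()->44, []
insert(28) -> [28]
insert(25) -> [25, 28]
extract_min()->25, [28]
insert(30) -> [28, 30]
extract_min()->28, [30]
insert(23) -> [23, 30]

Final heap: [23, 30]


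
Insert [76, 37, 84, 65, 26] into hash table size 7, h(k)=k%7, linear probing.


Insert 76: h=6 -> slot 6
Insert 37: h=2 -> slot 2
Insert 84: h=0 -> slot 0
Insert 65: h=2, 1 probes -> slot 3
Insert 26: h=5 -> slot 5

Table: [84, None, 37, 65, None, 26, 76]


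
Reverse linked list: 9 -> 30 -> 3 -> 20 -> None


Step 1: curr=9, set curr.next=prev(None) | reversed so far: 9
Step 2: curr=30, set curr.next=prev(9) | reversed so far: 30 -> 9
Step 3: curr=3, set curr.next=prev(30) | reversed so far: 3 -> 30 -> 9
Step 4: curr=20, set curr.next=prev(3) | reversed so far: 20 -> 3 -> 30 -> 9

20 -> 3 -> 30 -> 9 -> None


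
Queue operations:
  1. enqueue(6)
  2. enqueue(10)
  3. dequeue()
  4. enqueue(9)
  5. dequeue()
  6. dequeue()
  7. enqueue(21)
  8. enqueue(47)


enqueue(6) -> [6]
enqueue(10) -> [6, 10]
dequeue()->6, [10]
enqueue(9) -> [10, 9]
dequeue()->10, [9]
dequeue()->9, []
enqueue(21) -> [21]
enqueue(47) -> [21, 47]

Final queue: [21, 47]


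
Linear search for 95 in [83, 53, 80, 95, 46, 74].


i=0: 83!=95
i=1: 53!=95
i=2: 80!=95
i=3: 95==95 found!

Found at 3, 4 comps


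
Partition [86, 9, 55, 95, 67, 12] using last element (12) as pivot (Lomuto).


Pivot: 12
  9 <= 12: swap -> [9, 86, 55, 95, 67, 12]
Place pivot at 1: [9, 12, 55, 95, 67, 86]

Partitioned: [9, 12, 55, 95, 67, 86]


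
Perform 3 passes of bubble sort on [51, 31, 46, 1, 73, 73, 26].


Initial: [51, 31, 46, 1, 73, 73, 26]
Pass 1: [31, 46, 1, 51, 73, 26, 73] (4 swaps)
Pass 2: [31, 1, 46, 51, 26, 73, 73] (2 swaps)
Pass 3: [1, 31, 46, 26, 51, 73, 73] (2 swaps)

After 3 passes: [1, 31, 46, 26, 51, 73, 73]


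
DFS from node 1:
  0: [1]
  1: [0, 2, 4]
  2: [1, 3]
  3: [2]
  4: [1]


Visit 1, push [4, 2, 0]
Visit 0, push []
Visit 2, push [3]
Visit 3, push []
Visit 4, push []

DFS order: [1, 0, 2, 3, 4]


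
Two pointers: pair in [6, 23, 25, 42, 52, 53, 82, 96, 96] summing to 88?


lo=0(6)+hi=8(96)=102
lo=0(6)+hi=7(96)=102
lo=0(6)+hi=6(82)=88

Yes: 6+82=88


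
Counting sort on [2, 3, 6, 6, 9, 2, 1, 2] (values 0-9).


Input: [2, 3, 6, 6, 9, 2, 1, 2]
Counts: [0, 1, 3, 1, 0, 0, 2, 0, 0, 1]

Sorted: [1, 2, 2, 2, 3, 6, 6, 9]


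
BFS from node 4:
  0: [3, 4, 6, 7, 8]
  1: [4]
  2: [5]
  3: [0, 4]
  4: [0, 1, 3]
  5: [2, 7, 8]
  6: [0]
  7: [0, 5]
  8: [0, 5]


Visit 4, enqueue [0, 1, 3]
Visit 0, enqueue [6, 7, 8]
Visit 1, enqueue []
Visit 3, enqueue []
Visit 6, enqueue []
Visit 7, enqueue [5]
Visit 8, enqueue []
Visit 5, enqueue [2]
Visit 2, enqueue []

BFS order: [4, 0, 1, 3, 6, 7, 8, 5, 2]


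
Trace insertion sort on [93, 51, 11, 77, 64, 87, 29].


Initial: [93, 51, 11, 77, 64, 87, 29]
Insert 51: [51, 93, 11, 77, 64, 87, 29]
Insert 11: [11, 51, 93, 77, 64, 87, 29]
Insert 77: [11, 51, 77, 93, 64, 87, 29]
Insert 64: [11, 51, 64, 77, 93, 87, 29]
Insert 87: [11, 51, 64, 77, 87, 93, 29]
Insert 29: [11, 29, 51, 64, 77, 87, 93]

Sorted: [11, 29, 51, 64, 77, 87, 93]


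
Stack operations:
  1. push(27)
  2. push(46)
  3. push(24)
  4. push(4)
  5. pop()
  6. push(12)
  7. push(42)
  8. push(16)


push(27) -> [27]
push(46) -> [27, 46]
push(24) -> [27, 46, 24]
push(4) -> [27, 46, 24, 4]
pop()->4, [27, 46, 24]
push(12) -> [27, 46, 24, 12]
push(42) -> [27, 46, 24, 12, 42]
push(16) -> [27, 46, 24, 12, 42, 16]

Final stack: [27, 46, 24, 12, 42, 16]


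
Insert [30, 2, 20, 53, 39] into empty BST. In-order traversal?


Insert 30: root
Insert 2: L from 30
Insert 20: L from 30 -> R from 2
Insert 53: R from 30
Insert 39: R from 30 -> L from 53

In-order: [2, 20, 30, 39, 53]


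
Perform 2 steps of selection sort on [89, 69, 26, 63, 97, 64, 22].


Initial: [89, 69, 26, 63, 97, 64, 22]
Step 1: min=22 at 6
  Swap: [22, 69, 26, 63, 97, 64, 89]
Step 2: min=26 at 2
  Swap: [22, 26, 69, 63, 97, 64, 89]

After 2 steps: [22, 26, 69, 63, 97, 64, 89]


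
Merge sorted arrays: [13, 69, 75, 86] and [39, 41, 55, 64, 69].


Take 13 from A
Take 39 from B
Take 41 from B
Take 55 from B
Take 64 from B
Take 69 from A
Take 69 from B

Merged: [13, 39, 41, 55, 64, 69, 69, 75, 86]


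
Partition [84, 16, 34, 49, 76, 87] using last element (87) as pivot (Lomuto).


Pivot: 87
  84 <= 87: advance i (no swap)
  16 <= 87: advance i (no swap)
  34 <= 87: advance i (no swap)
  49 <= 87: advance i (no swap)
  76 <= 87: advance i (no swap)
Place pivot at 5: [84, 16, 34, 49, 76, 87]

Partitioned: [84, 16, 34, 49, 76, 87]


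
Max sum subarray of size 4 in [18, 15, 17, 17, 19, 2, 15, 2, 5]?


[0:4]: 67
[1:5]: 68
[2:6]: 55
[3:7]: 53
[4:8]: 38
[5:9]: 24

Max: 68 at [1:5]


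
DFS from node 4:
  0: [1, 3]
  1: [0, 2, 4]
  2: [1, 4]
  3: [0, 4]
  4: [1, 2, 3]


Visit 4, push [3, 2, 1]
Visit 1, push [2, 0]
Visit 0, push [3]
Visit 3, push []
Visit 2, push []

DFS order: [4, 1, 0, 3, 2]


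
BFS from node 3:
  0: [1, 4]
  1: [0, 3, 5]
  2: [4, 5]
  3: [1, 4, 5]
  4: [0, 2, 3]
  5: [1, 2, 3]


Visit 3, enqueue [1, 4, 5]
Visit 1, enqueue [0]
Visit 4, enqueue [2]
Visit 5, enqueue []
Visit 0, enqueue []
Visit 2, enqueue []

BFS order: [3, 1, 4, 5, 0, 2]


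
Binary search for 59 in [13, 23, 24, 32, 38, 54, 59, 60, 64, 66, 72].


Step 1: lo=0, hi=10, mid=5, val=54
Step 2: lo=6, hi=10, mid=8, val=64
Step 3: lo=6, hi=7, mid=6, val=59

Found at index 6


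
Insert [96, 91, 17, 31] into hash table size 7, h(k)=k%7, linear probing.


Insert 96: h=5 -> slot 5
Insert 91: h=0 -> slot 0
Insert 17: h=3 -> slot 3
Insert 31: h=3, 1 probes -> slot 4

Table: [91, None, None, 17, 31, 96, None]


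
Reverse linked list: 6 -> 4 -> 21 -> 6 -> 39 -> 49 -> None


Step 1: curr=6, set curr.next=prev(None) | reversed so far: 6
Step 2: curr=4, set curr.next=prev(6) | reversed so far: 4 -> 6
Step 3: curr=21, set curr.next=prev(4) | reversed so far: 21 -> 4 -> 6
Step 4: curr=6, set curr.next=prev(21) | reversed so far: 6 -> 21 -> 4 -> 6
Step 5: curr=39, set curr.next=prev(6) | reversed so far: 39 -> 6 -> 21 -> 4 -> 6
Step 6: curr=49, set curr.next=prev(39) | reversed so far: 49 -> 39 -> 6 -> 21 -> 4 -> 6

49 -> 39 -> 6 -> 21 -> 4 -> 6 -> None


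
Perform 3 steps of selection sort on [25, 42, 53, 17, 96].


Initial: [25, 42, 53, 17, 96]
Step 1: min=17 at 3
  Swap: [17, 42, 53, 25, 96]
Step 2: min=25 at 3
  Swap: [17, 25, 53, 42, 96]
Step 3: min=42 at 3
  Swap: [17, 25, 42, 53, 96]

After 3 steps: [17, 25, 42, 53, 96]


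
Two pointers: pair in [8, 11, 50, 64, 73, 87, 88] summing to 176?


lo=0(8)+hi=6(88)=96
lo=1(11)+hi=6(88)=99
lo=2(50)+hi=6(88)=138
lo=3(64)+hi=6(88)=152
lo=4(73)+hi=6(88)=161
lo=5(87)+hi=6(88)=175

No pair found


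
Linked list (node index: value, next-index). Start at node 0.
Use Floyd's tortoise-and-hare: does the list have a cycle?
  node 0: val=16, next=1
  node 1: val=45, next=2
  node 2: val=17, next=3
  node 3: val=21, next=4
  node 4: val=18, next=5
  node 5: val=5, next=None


Floyd's tortoise (slow, +1) and hare (fast, +2):
  init: slow=0, fast=0
  step 1: slow=1, fast=2
  step 2: slow=2, fast=4
  step 3: fast 4->5->None, no cycle

Cycle: no


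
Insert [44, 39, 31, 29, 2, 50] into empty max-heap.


Insert 44: [44]
Insert 39: [44, 39]
Insert 31: [44, 39, 31]
Insert 29: [44, 39, 31, 29]
Insert 2: [44, 39, 31, 29, 2]
Insert 50: [50, 39, 44, 29, 2, 31]

Final heap: [50, 39, 44, 29, 2, 31]


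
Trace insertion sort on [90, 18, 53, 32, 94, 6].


Initial: [90, 18, 53, 32, 94, 6]
Insert 18: [18, 90, 53, 32, 94, 6]
Insert 53: [18, 53, 90, 32, 94, 6]
Insert 32: [18, 32, 53, 90, 94, 6]
Insert 94: [18, 32, 53, 90, 94, 6]
Insert 6: [6, 18, 32, 53, 90, 94]

Sorted: [6, 18, 32, 53, 90, 94]


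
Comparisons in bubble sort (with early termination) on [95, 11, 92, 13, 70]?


Algorithm: bubble sort (with early termination)
Input: [95, 11, 92, 13, 70]
Sorted: [11, 13, 70, 92, 95]

9


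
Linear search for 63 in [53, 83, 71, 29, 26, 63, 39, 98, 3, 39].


i=0: 53!=63
i=1: 83!=63
i=2: 71!=63
i=3: 29!=63
i=4: 26!=63
i=5: 63==63 found!

Found at 5, 6 comps


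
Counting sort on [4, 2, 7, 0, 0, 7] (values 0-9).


Input: [4, 2, 7, 0, 0, 7]
Counts: [2, 0, 1, 0, 1, 0, 0, 2, 0, 0]

Sorted: [0, 0, 2, 4, 7, 7]


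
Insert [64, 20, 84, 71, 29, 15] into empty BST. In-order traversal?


Insert 64: root
Insert 20: L from 64
Insert 84: R from 64
Insert 71: R from 64 -> L from 84
Insert 29: L from 64 -> R from 20
Insert 15: L from 64 -> L from 20

In-order: [15, 20, 29, 64, 71, 84]


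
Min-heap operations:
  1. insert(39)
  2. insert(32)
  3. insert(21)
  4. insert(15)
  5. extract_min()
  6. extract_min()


insert(39) -> [39]
insert(32) -> [32, 39]
insert(21) -> [21, 39, 32]
insert(15) -> [15, 21, 32, 39]
extract_min()->15, [21, 39, 32]
extract_min()->21, [32, 39]

Final heap: [32, 39]


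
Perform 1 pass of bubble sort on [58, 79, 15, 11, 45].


Initial: [58, 79, 15, 11, 45]
Pass 1: [58, 15, 11, 45, 79] (3 swaps)

After 1 pass: [58, 15, 11, 45, 79]


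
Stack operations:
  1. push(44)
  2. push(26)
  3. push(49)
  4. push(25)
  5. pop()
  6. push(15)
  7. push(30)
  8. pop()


push(44) -> [44]
push(26) -> [44, 26]
push(49) -> [44, 26, 49]
push(25) -> [44, 26, 49, 25]
pop()->25, [44, 26, 49]
push(15) -> [44, 26, 49, 15]
push(30) -> [44, 26, 49, 15, 30]
pop()->30, [44, 26, 49, 15]

Final stack: [44, 26, 49, 15]


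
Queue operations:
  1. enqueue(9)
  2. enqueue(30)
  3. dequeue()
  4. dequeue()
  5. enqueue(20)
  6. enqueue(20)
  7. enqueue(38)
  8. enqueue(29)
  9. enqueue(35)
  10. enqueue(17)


enqueue(9) -> [9]
enqueue(30) -> [9, 30]
dequeue()->9, [30]
dequeue()->30, []
enqueue(20) -> [20]
enqueue(20) -> [20, 20]
enqueue(38) -> [20, 20, 38]
enqueue(29) -> [20, 20, 38, 29]
enqueue(35) -> [20, 20, 38, 29, 35]
enqueue(17) -> [20, 20, 38, 29, 35, 17]

Final queue: [20, 20, 38, 29, 35, 17]


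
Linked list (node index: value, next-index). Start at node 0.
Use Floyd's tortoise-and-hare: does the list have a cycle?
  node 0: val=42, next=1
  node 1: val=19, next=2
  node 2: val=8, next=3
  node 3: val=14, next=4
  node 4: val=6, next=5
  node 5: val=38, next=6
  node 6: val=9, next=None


Floyd's tortoise (slow, +1) and hare (fast, +2):
  init: slow=0, fast=0
  step 1: slow=1, fast=2
  step 2: slow=2, fast=4
  step 3: slow=3, fast=6
  step 4: fast -> None, no cycle

Cycle: no


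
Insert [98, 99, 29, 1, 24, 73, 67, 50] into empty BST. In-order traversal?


Insert 98: root
Insert 99: R from 98
Insert 29: L from 98
Insert 1: L from 98 -> L from 29
Insert 24: L from 98 -> L from 29 -> R from 1
Insert 73: L from 98 -> R from 29
Insert 67: L from 98 -> R from 29 -> L from 73
Insert 50: L from 98 -> R from 29 -> L from 73 -> L from 67

In-order: [1, 24, 29, 50, 67, 73, 98, 99]


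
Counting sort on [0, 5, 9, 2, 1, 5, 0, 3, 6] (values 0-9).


Input: [0, 5, 9, 2, 1, 5, 0, 3, 6]
Counts: [2, 1, 1, 1, 0, 2, 1, 0, 0, 1]

Sorted: [0, 0, 1, 2, 3, 5, 5, 6, 9]


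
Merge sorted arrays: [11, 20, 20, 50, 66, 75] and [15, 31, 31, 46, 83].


Take 11 from A
Take 15 from B
Take 20 from A
Take 20 from A
Take 31 from B
Take 31 from B
Take 46 from B
Take 50 from A
Take 66 from A
Take 75 from A

Merged: [11, 15, 20, 20, 31, 31, 46, 50, 66, 75, 83]


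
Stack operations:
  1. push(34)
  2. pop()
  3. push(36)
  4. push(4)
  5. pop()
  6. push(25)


push(34) -> [34]
pop()->34, []
push(36) -> [36]
push(4) -> [36, 4]
pop()->4, [36]
push(25) -> [36, 25]

Final stack: [36, 25]


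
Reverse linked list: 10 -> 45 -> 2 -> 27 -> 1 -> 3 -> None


Step 1: curr=10, set curr.next=prev(None) | reversed so far: 10
Step 2: curr=45, set curr.next=prev(10) | reversed so far: 45 -> 10
Step 3: curr=2, set curr.next=prev(45) | reversed so far: 2 -> 45 -> 10
Step 4: curr=27, set curr.next=prev(2) | reversed so far: 27 -> 2 -> 45 -> 10
Step 5: curr=1, set curr.next=prev(27) | reversed so far: 1 -> 27 -> 2 -> 45 -> 10
Step 6: curr=3, set curr.next=prev(1) | reversed so far: 3 -> 1 -> 27 -> 2 -> 45 -> 10

3 -> 1 -> 27 -> 2 -> 45 -> 10 -> None


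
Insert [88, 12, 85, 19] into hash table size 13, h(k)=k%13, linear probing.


Insert 88: h=10 -> slot 10
Insert 12: h=12 -> slot 12
Insert 85: h=7 -> slot 7
Insert 19: h=6 -> slot 6

Table: [None, None, None, None, None, None, 19, 85, None, None, 88, None, 12]


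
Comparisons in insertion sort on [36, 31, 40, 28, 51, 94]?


Algorithm: insertion sort
Input: [36, 31, 40, 28, 51, 94]
Sorted: [28, 31, 36, 40, 51, 94]

7


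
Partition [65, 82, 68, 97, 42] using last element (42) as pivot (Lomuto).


Pivot: 42
Place pivot at 0: [42, 82, 68, 97, 65]

Partitioned: [42, 82, 68, 97, 65]


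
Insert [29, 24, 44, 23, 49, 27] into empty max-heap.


Insert 29: [29]
Insert 24: [29, 24]
Insert 44: [44, 24, 29]
Insert 23: [44, 24, 29, 23]
Insert 49: [49, 44, 29, 23, 24]
Insert 27: [49, 44, 29, 23, 24, 27]

Final heap: [49, 44, 29, 23, 24, 27]


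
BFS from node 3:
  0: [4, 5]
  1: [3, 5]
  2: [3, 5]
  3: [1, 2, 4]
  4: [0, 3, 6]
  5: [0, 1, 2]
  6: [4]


Visit 3, enqueue [1, 2, 4]
Visit 1, enqueue [5]
Visit 2, enqueue []
Visit 4, enqueue [0, 6]
Visit 5, enqueue []
Visit 0, enqueue []
Visit 6, enqueue []

BFS order: [3, 1, 2, 4, 5, 0, 6]


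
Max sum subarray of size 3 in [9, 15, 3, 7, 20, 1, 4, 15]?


[0:3]: 27
[1:4]: 25
[2:5]: 30
[3:6]: 28
[4:7]: 25
[5:8]: 20

Max: 30 at [2:5]


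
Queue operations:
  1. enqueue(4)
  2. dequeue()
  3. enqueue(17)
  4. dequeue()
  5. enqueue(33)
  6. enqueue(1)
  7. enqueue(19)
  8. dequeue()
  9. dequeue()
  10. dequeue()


enqueue(4) -> [4]
dequeue()->4, []
enqueue(17) -> [17]
dequeue()->17, []
enqueue(33) -> [33]
enqueue(1) -> [33, 1]
enqueue(19) -> [33, 1, 19]
dequeue()->33, [1, 19]
dequeue()->1, [19]
dequeue()->19, []

Final queue: []


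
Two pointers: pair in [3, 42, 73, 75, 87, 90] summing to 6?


lo=0(3)+hi=5(90)=93
lo=0(3)+hi=4(87)=90
lo=0(3)+hi=3(75)=78
lo=0(3)+hi=2(73)=76
lo=0(3)+hi=1(42)=45

No pair found


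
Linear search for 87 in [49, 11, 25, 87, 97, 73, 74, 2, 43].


i=0: 49!=87
i=1: 11!=87
i=2: 25!=87
i=3: 87==87 found!

Found at 3, 4 comps


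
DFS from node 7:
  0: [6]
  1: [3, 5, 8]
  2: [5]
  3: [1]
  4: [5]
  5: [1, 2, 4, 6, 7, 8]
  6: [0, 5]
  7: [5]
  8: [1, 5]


Visit 7, push [5]
Visit 5, push [8, 6, 4, 2, 1]
Visit 1, push [8, 3]
Visit 3, push []
Visit 8, push []
Visit 2, push []
Visit 4, push []
Visit 6, push [0]
Visit 0, push []

DFS order: [7, 5, 1, 3, 8, 2, 4, 6, 0]


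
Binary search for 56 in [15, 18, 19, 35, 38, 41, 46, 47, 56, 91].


Step 1: lo=0, hi=9, mid=4, val=38
Step 2: lo=5, hi=9, mid=7, val=47
Step 3: lo=8, hi=9, mid=8, val=56

Found at index 8


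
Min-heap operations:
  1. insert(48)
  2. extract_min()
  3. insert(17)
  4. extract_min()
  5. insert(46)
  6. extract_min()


insert(48) -> [48]
extract_min()->48, []
insert(17) -> [17]
extract_min()->17, []
insert(46) -> [46]
extract_min()->46, []

Final heap: []


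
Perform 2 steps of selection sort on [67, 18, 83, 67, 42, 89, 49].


Initial: [67, 18, 83, 67, 42, 89, 49]
Step 1: min=18 at 1
  Swap: [18, 67, 83, 67, 42, 89, 49]
Step 2: min=42 at 4
  Swap: [18, 42, 83, 67, 67, 89, 49]

After 2 steps: [18, 42, 83, 67, 67, 89, 49]


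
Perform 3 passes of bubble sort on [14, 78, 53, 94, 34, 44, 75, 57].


Initial: [14, 78, 53, 94, 34, 44, 75, 57]
Pass 1: [14, 53, 78, 34, 44, 75, 57, 94] (5 swaps)
Pass 2: [14, 53, 34, 44, 75, 57, 78, 94] (4 swaps)
Pass 3: [14, 34, 44, 53, 57, 75, 78, 94] (3 swaps)

After 3 passes: [14, 34, 44, 53, 57, 75, 78, 94]


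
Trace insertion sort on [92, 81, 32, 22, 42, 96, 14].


Initial: [92, 81, 32, 22, 42, 96, 14]
Insert 81: [81, 92, 32, 22, 42, 96, 14]
Insert 32: [32, 81, 92, 22, 42, 96, 14]
Insert 22: [22, 32, 81, 92, 42, 96, 14]
Insert 42: [22, 32, 42, 81, 92, 96, 14]
Insert 96: [22, 32, 42, 81, 92, 96, 14]
Insert 14: [14, 22, 32, 42, 81, 92, 96]

Sorted: [14, 22, 32, 42, 81, 92, 96]


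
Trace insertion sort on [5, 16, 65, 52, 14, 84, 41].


Initial: [5, 16, 65, 52, 14, 84, 41]
Insert 16: [5, 16, 65, 52, 14, 84, 41]
Insert 65: [5, 16, 65, 52, 14, 84, 41]
Insert 52: [5, 16, 52, 65, 14, 84, 41]
Insert 14: [5, 14, 16, 52, 65, 84, 41]
Insert 84: [5, 14, 16, 52, 65, 84, 41]
Insert 41: [5, 14, 16, 41, 52, 65, 84]

Sorted: [5, 14, 16, 41, 52, 65, 84]


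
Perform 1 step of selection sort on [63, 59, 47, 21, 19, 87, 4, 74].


Initial: [63, 59, 47, 21, 19, 87, 4, 74]
Step 1: min=4 at 6
  Swap: [4, 59, 47, 21, 19, 87, 63, 74]

After 1 step: [4, 59, 47, 21, 19, 87, 63, 74]


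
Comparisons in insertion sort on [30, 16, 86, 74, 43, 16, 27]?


Algorithm: insertion sort
Input: [30, 16, 86, 74, 43, 16, 27]
Sorted: [16, 16, 27, 30, 43, 74, 86]

17


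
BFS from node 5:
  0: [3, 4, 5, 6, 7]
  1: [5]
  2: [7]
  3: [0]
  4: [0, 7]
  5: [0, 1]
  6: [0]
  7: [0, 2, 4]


Visit 5, enqueue [0, 1]
Visit 0, enqueue [3, 4, 6, 7]
Visit 1, enqueue []
Visit 3, enqueue []
Visit 4, enqueue []
Visit 6, enqueue []
Visit 7, enqueue [2]
Visit 2, enqueue []

BFS order: [5, 0, 1, 3, 4, 6, 7, 2]


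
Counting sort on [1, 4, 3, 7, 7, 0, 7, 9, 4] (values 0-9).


Input: [1, 4, 3, 7, 7, 0, 7, 9, 4]
Counts: [1, 1, 0, 1, 2, 0, 0, 3, 0, 1]

Sorted: [0, 1, 3, 4, 4, 7, 7, 7, 9]


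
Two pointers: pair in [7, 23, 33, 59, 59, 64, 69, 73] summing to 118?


lo=0(7)+hi=7(73)=80
lo=1(23)+hi=7(73)=96
lo=2(33)+hi=7(73)=106
lo=3(59)+hi=7(73)=132
lo=3(59)+hi=6(69)=128
lo=3(59)+hi=5(64)=123
lo=3(59)+hi=4(59)=118

Yes: 59+59=118


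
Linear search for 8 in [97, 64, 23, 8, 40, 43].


i=0: 97!=8
i=1: 64!=8
i=2: 23!=8
i=3: 8==8 found!

Found at 3, 4 comps


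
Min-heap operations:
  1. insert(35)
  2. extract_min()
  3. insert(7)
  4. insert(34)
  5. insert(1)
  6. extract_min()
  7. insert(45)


insert(35) -> [35]
extract_min()->35, []
insert(7) -> [7]
insert(34) -> [7, 34]
insert(1) -> [1, 34, 7]
extract_min()->1, [7, 34]
insert(45) -> [7, 34, 45]

Final heap: [7, 34, 45]


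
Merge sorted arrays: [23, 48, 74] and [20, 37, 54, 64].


Take 20 from B
Take 23 from A
Take 37 from B
Take 48 from A
Take 54 from B
Take 64 from B

Merged: [20, 23, 37, 48, 54, 64, 74]


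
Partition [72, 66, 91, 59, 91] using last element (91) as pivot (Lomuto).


Pivot: 91
  72 <= 91: advance i (no swap)
  66 <= 91: advance i (no swap)
  91 <= 91: advance i (no swap)
  59 <= 91: advance i (no swap)
Place pivot at 4: [72, 66, 91, 59, 91]

Partitioned: [72, 66, 91, 59, 91]


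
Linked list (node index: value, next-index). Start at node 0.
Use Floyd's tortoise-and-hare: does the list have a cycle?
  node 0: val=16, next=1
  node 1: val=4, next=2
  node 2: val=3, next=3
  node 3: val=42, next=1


Floyd's tortoise (slow, +1) and hare (fast, +2):
  init: slow=0, fast=0
  step 1: slow=1, fast=2
  step 2: slow=2, fast=1
  step 3: slow=3, fast=3
  slow == fast at node 3: cycle detected

Cycle: yes


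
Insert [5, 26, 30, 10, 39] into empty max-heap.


Insert 5: [5]
Insert 26: [26, 5]
Insert 30: [30, 5, 26]
Insert 10: [30, 10, 26, 5]
Insert 39: [39, 30, 26, 5, 10]

Final heap: [39, 30, 26, 5, 10]


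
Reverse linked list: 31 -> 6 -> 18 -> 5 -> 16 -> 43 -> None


Step 1: curr=31, set curr.next=prev(None) | reversed so far: 31
Step 2: curr=6, set curr.next=prev(31) | reversed so far: 6 -> 31
Step 3: curr=18, set curr.next=prev(6) | reversed so far: 18 -> 6 -> 31
Step 4: curr=5, set curr.next=prev(18) | reversed so far: 5 -> 18 -> 6 -> 31
Step 5: curr=16, set curr.next=prev(5) | reversed so far: 16 -> 5 -> 18 -> 6 -> 31
Step 6: curr=43, set curr.next=prev(16) | reversed so far: 43 -> 16 -> 5 -> 18 -> 6 -> 31

43 -> 16 -> 5 -> 18 -> 6 -> 31 -> None


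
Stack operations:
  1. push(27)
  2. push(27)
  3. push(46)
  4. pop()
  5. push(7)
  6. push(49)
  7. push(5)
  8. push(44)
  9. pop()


push(27) -> [27]
push(27) -> [27, 27]
push(46) -> [27, 27, 46]
pop()->46, [27, 27]
push(7) -> [27, 27, 7]
push(49) -> [27, 27, 7, 49]
push(5) -> [27, 27, 7, 49, 5]
push(44) -> [27, 27, 7, 49, 5, 44]
pop()->44, [27, 27, 7, 49, 5]

Final stack: [27, 27, 7, 49, 5]


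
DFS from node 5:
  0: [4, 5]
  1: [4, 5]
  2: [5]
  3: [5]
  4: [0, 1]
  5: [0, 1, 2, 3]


Visit 5, push [3, 2, 1, 0]
Visit 0, push [4]
Visit 4, push [1]
Visit 1, push []
Visit 2, push []
Visit 3, push []

DFS order: [5, 0, 4, 1, 2, 3]


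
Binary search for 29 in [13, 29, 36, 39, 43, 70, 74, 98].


Step 1: lo=0, hi=7, mid=3, val=39
Step 2: lo=0, hi=2, mid=1, val=29

Found at index 1


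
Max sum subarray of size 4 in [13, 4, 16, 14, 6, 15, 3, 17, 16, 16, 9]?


[0:4]: 47
[1:5]: 40
[2:6]: 51
[3:7]: 38
[4:8]: 41
[5:9]: 51
[6:10]: 52
[7:11]: 58

Max: 58 at [7:11]


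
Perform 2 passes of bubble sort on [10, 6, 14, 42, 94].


Initial: [10, 6, 14, 42, 94]
Pass 1: [6, 10, 14, 42, 94] (1 swaps)
Pass 2: [6, 10, 14, 42, 94] (0 swaps)

After 2 passes: [6, 10, 14, 42, 94]


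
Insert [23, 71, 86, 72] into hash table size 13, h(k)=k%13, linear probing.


Insert 23: h=10 -> slot 10
Insert 71: h=6 -> slot 6
Insert 86: h=8 -> slot 8
Insert 72: h=7 -> slot 7

Table: [None, None, None, None, None, None, 71, 72, 86, None, 23, None, None]


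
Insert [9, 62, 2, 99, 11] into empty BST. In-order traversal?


Insert 9: root
Insert 62: R from 9
Insert 2: L from 9
Insert 99: R from 9 -> R from 62
Insert 11: R from 9 -> L from 62

In-order: [2, 9, 11, 62, 99]


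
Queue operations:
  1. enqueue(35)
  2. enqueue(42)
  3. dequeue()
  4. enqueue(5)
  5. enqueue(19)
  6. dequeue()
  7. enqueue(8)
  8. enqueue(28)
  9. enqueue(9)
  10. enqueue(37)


enqueue(35) -> [35]
enqueue(42) -> [35, 42]
dequeue()->35, [42]
enqueue(5) -> [42, 5]
enqueue(19) -> [42, 5, 19]
dequeue()->42, [5, 19]
enqueue(8) -> [5, 19, 8]
enqueue(28) -> [5, 19, 8, 28]
enqueue(9) -> [5, 19, 8, 28, 9]
enqueue(37) -> [5, 19, 8, 28, 9, 37]

Final queue: [5, 19, 8, 28, 9, 37]


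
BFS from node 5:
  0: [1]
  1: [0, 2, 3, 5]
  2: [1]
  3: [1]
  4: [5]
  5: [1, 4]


Visit 5, enqueue [1, 4]
Visit 1, enqueue [0, 2, 3]
Visit 4, enqueue []
Visit 0, enqueue []
Visit 2, enqueue []
Visit 3, enqueue []

BFS order: [5, 1, 4, 0, 2, 3]


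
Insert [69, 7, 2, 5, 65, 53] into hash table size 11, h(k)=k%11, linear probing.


Insert 69: h=3 -> slot 3
Insert 7: h=7 -> slot 7
Insert 2: h=2 -> slot 2
Insert 5: h=5 -> slot 5
Insert 65: h=10 -> slot 10
Insert 53: h=9 -> slot 9

Table: [None, None, 2, 69, None, 5, None, 7, None, 53, 65]


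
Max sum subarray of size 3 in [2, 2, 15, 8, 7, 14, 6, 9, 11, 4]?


[0:3]: 19
[1:4]: 25
[2:5]: 30
[3:6]: 29
[4:7]: 27
[5:8]: 29
[6:9]: 26
[7:10]: 24

Max: 30 at [2:5]


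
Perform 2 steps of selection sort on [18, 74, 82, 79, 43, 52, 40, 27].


Initial: [18, 74, 82, 79, 43, 52, 40, 27]
Step 1: min=18 at 0
  Swap: [18, 74, 82, 79, 43, 52, 40, 27]
Step 2: min=27 at 7
  Swap: [18, 27, 82, 79, 43, 52, 40, 74]

After 2 steps: [18, 27, 82, 79, 43, 52, 40, 74]


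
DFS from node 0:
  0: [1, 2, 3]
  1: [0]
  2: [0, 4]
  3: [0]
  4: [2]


Visit 0, push [3, 2, 1]
Visit 1, push []
Visit 2, push [4]
Visit 4, push []
Visit 3, push []

DFS order: [0, 1, 2, 4, 3]


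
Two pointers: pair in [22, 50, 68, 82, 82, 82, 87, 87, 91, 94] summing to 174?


lo=0(22)+hi=9(94)=116
lo=1(50)+hi=9(94)=144
lo=2(68)+hi=9(94)=162
lo=3(82)+hi=9(94)=176
lo=3(82)+hi=8(91)=173
lo=4(82)+hi=8(91)=173
lo=5(82)+hi=8(91)=173
lo=6(87)+hi=8(91)=178
lo=6(87)+hi=7(87)=174

Yes: 87+87=174


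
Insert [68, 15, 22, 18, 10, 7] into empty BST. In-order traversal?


Insert 68: root
Insert 15: L from 68
Insert 22: L from 68 -> R from 15
Insert 18: L from 68 -> R from 15 -> L from 22
Insert 10: L from 68 -> L from 15
Insert 7: L from 68 -> L from 15 -> L from 10

In-order: [7, 10, 15, 18, 22, 68]


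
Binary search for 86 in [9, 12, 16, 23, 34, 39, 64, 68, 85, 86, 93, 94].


Step 1: lo=0, hi=11, mid=5, val=39
Step 2: lo=6, hi=11, mid=8, val=85
Step 3: lo=9, hi=11, mid=10, val=93
Step 4: lo=9, hi=9, mid=9, val=86

Found at index 9


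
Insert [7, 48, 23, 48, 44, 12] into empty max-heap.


Insert 7: [7]
Insert 48: [48, 7]
Insert 23: [48, 7, 23]
Insert 48: [48, 48, 23, 7]
Insert 44: [48, 48, 23, 7, 44]
Insert 12: [48, 48, 23, 7, 44, 12]

Final heap: [48, 48, 23, 7, 44, 12]


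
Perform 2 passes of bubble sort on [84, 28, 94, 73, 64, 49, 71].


Initial: [84, 28, 94, 73, 64, 49, 71]
Pass 1: [28, 84, 73, 64, 49, 71, 94] (5 swaps)
Pass 2: [28, 73, 64, 49, 71, 84, 94] (4 swaps)

After 2 passes: [28, 73, 64, 49, 71, 84, 94]


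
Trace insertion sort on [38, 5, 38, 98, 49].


Initial: [38, 5, 38, 98, 49]
Insert 5: [5, 38, 38, 98, 49]
Insert 38: [5, 38, 38, 98, 49]
Insert 98: [5, 38, 38, 98, 49]
Insert 49: [5, 38, 38, 49, 98]

Sorted: [5, 38, 38, 49, 98]


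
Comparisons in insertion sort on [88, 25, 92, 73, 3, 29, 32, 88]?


Algorithm: insertion sort
Input: [88, 25, 92, 73, 3, 29, 32, 88]
Sorted: [3, 25, 29, 32, 73, 88, 88, 92]

19


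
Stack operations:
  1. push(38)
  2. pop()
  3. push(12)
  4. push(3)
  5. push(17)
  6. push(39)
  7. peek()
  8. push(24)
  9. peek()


push(38) -> [38]
pop()->38, []
push(12) -> [12]
push(3) -> [12, 3]
push(17) -> [12, 3, 17]
push(39) -> [12, 3, 17, 39]
peek()->39
push(24) -> [12, 3, 17, 39, 24]
peek()->24

Final stack: [12, 3, 17, 39, 24]


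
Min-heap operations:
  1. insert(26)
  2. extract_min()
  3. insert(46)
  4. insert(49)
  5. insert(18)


insert(26) -> [26]
extract_min()->26, []
insert(46) -> [46]
insert(49) -> [46, 49]
insert(18) -> [18, 49, 46]

Final heap: [18, 49, 46]


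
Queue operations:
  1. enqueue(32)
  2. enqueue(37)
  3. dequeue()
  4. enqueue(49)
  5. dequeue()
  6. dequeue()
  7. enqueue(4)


enqueue(32) -> [32]
enqueue(37) -> [32, 37]
dequeue()->32, [37]
enqueue(49) -> [37, 49]
dequeue()->37, [49]
dequeue()->49, []
enqueue(4) -> [4]

Final queue: [4]


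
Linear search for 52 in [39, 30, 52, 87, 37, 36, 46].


i=0: 39!=52
i=1: 30!=52
i=2: 52==52 found!

Found at 2, 3 comps


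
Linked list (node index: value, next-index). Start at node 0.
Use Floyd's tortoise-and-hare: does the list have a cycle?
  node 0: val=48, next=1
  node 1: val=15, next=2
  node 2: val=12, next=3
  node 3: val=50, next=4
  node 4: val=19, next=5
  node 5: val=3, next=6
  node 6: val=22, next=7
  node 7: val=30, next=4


Floyd's tortoise (slow, +1) and hare (fast, +2):
  init: slow=0, fast=0
  step 1: slow=1, fast=2
  step 2: slow=2, fast=4
  step 3: slow=3, fast=6
  step 4: slow=4, fast=4
  slow == fast at node 4: cycle detected

Cycle: yes


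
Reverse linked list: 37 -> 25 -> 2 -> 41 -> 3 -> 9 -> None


Step 1: curr=37, set curr.next=prev(None) | reversed so far: 37
Step 2: curr=25, set curr.next=prev(37) | reversed so far: 25 -> 37
Step 3: curr=2, set curr.next=prev(25) | reversed so far: 2 -> 25 -> 37
Step 4: curr=41, set curr.next=prev(2) | reversed so far: 41 -> 2 -> 25 -> 37
Step 5: curr=3, set curr.next=prev(41) | reversed so far: 3 -> 41 -> 2 -> 25 -> 37
Step 6: curr=9, set curr.next=prev(3) | reversed so far: 9 -> 3 -> 41 -> 2 -> 25 -> 37

9 -> 3 -> 41 -> 2 -> 25 -> 37 -> None


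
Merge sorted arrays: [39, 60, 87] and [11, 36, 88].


Take 11 from B
Take 36 from B
Take 39 from A
Take 60 from A
Take 87 from A

Merged: [11, 36, 39, 60, 87, 88]


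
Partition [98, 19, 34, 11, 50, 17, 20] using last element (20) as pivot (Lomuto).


Pivot: 20
  19 <= 20: swap -> [19, 98, 34, 11, 50, 17, 20]
  11 <= 20: swap -> [19, 11, 34, 98, 50, 17, 20]
  17 <= 20: swap -> [19, 11, 17, 98, 50, 34, 20]
Place pivot at 3: [19, 11, 17, 20, 50, 34, 98]

Partitioned: [19, 11, 17, 20, 50, 34, 98]


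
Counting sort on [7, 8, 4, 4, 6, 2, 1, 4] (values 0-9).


Input: [7, 8, 4, 4, 6, 2, 1, 4]
Counts: [0, 1, 1, 0, 3, 0, 1, 1, 1, 0]

Sorted: [1, 2, 4, 4, 4, 6, 7, 8]


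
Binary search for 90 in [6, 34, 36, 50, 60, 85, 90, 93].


Step 1: lo=0, hi=7, mid=3, val=50
Step 2: lo=4, hi=7, mid=5, val=85
Step 3: lo=6, hi=7, mid=6, val=90

Found at index 6


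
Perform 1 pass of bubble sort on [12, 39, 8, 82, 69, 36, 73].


Initial: [12, 39, 8, 82, 69, 36, 73]
Pass 1: [12, 8, 39, 69, 36, 73, 82] (4 swaps)

After 1 pass: [12, 8, 39, 69, 36, 73, 82]


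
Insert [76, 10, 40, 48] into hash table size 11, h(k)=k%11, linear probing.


Insert 76: h=10 -> slot 10
Insert 10: h=10, 1 probes -> slot 0
Insert 40: h=7 -> slot 7
Insert 48: h=4 -> slot 4

Table: [10, None, None, None, 48, None, None, 40, None, None, 76]


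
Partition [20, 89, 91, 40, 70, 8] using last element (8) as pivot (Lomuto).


Pivot: 8
Place pivot at 0: [8, 89, 91, 40, 70, 20]

Partitioned: [8, 89, 91, 40, 70, 20]


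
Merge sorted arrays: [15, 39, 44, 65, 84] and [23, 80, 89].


Take 15 from A
Take 23 from B
Take 39 from A
Take 44 from A
Take 65 from A
Take 80 from B
Take 84 from A

Merged: [15, 23, 39, 44, 65, 80, 84, 89]


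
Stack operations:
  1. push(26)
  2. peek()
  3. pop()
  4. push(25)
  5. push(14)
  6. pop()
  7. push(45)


push(26) -> [26]
peek()->26
pop()->26, []
push(25) -> [25]
push(14) -> [25, 14]
pop()->14, [25]
push(45) -> [25, 45]

Final stack: [25, 45]


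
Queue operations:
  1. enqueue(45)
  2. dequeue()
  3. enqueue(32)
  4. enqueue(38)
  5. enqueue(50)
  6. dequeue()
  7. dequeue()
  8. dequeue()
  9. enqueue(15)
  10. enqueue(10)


enqueue(45) -> [45]
dequeue()->45, []
enqueue(32) -> [32]
enqueue(38) -> [32, 38]
enqueue(50) -> [32, 38, 50]
dequeue()->32, [38, 50]
dequeue()->38, [50]
dequeue()->50, []
enqueue(15) -> [15]
enqueue(10) -> [15, 10]

Final queue: [15, 10]


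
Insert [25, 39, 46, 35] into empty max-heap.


Insert 25: [25]
Insert 39: [39, 25]
Insert 46: [46, 25, 39]
Insert 35: [46, 35, 39, 25]

Final heap: [46, 35, 39, 25]


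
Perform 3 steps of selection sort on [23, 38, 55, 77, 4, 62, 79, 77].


Initial: [23, 38, 55, 77, 4, 62, 79, 77]
Step 1: min=4 at 4
  Swap: [4, 38, 55, 77, 23, 62, 79, 77]
Step 2: min=23 at 4
  Swap: [4, 23, 55, 77, 38, 62, 79, 77]
Step 3: min=38 at 4
  Swap: [4, 23, 38, 77, 55, 62, 79, 77]

After 3 steps: [4, 23, 38, 77, 55, 62, 79, 77]


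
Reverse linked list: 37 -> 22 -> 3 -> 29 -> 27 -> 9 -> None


Step 1: curr=37, set curr.next=prev(None) | reversed so far: 37
Step 2: curr=22, set curr.next=prev(37) | reversed so far: 22 -> 37
Step 3: curr=3, set curr.next=prev(22) | reversed so far: 3 -> 22 -> 37
Step 4: curr=29, set curr.next=prev(3) | reversed so far: 29 -> 3 -> 22 -> 37
Step 5: curr=27, set curr.next=prev(29) | reversed so far: 27 -> 29 -> 3 -> 22 -> 37
Step 6: curr=9, set curr.next=prev(27) | reversed so far: 9 -> 27 -> 29 -> 3 -> 22 -> 37

9 -> 27 -> 29 -> 3 -> 22 -> 37 -> None


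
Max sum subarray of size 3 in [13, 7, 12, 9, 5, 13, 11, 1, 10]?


[0:3]: 32
[1:4]: 28
[2:5]: 26
[3:6]: 27
[4:7]: 29
[5:8]: 25
[6:9]: 22

Max: 32 at [0:3]


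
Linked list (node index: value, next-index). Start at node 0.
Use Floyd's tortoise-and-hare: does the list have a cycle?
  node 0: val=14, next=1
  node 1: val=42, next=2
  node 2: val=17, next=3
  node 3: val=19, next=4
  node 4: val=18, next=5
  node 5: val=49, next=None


Floyd's tortoise (slow, +1) and hare (fast, +2):
  init: slow=0, fast=0
  step 1: slow=1, fast=2
  step 2: slow=2, fast=4
  step 3: fast 4->5->None, no cycle

Cycle: no


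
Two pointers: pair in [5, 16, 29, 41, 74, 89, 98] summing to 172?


lo=0(5)+hi=6(98)=103
lo=1(16)+hi=6(98)=114
lo=2(29)+hi=6(98)=127
lo=3(41)+hi=6(98)=139
lo=4(74)+hi=6(98)=172

Yes: 74+98=172


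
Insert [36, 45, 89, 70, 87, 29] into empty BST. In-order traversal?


Insert 36: root
Insert 45: R from 36
Insert 89: R from 36 -> R from 45
Insert 70: R from 36 -> R from 45 -> L from 89
Insert 87: R from 36 -> R from 45 -> L from 89 -> R from 70
Insert 29: L from 36

In-order: [29, 36, 45, 70, 87, 89]


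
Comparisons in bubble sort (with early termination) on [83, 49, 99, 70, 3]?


Algorithm: bubble sort (with early termination)
Input: [83, 49, 99, 70, 3]
Sorted: [3, 49, 70, 83, 99]

10
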